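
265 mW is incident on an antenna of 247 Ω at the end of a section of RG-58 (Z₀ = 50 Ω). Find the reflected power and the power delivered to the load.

Γ = (247 − 50)/(247 + 50) = 0.663
|Γ|² = 0.44
P_refl = |Γ|²·P_inc = 117 mW, P_del = (1 − |Γ|²)·P_inc = 148 mW

P_reflected ≈ 117 mW; P_delivered ≈ 148 mW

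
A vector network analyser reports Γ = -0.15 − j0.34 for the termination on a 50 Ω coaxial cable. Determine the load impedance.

Z_L ≈ 30 − j23.6 Ω

Z_L = Z_0·(1 + Γ)/(1 − Γ) = 50·(0.85 − j0.34)/(1.15 + j0.34)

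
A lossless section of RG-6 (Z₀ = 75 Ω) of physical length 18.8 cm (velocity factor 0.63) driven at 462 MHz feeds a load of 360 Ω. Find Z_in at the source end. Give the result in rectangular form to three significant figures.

Z_in ≈ 150 + j168 Ω

λ = v/f = 0.63·c / 462 MHz = 0.409 m
βl = 2π·l/λ = 2π × 0.46 = 165°
tan(βl) = tan(165°) = -0.26
Z_in = Z_0·(Z_L + jZ_0·tanβl)/(Z_0 + jZ_L·tanβl)
     = 75·(360 − j19.5)/(75 − j93.5)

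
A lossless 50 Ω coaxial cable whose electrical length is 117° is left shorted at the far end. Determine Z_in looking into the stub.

Z_in ≈ −j98.1 Ω

tan(βl) = -1.96
For a shorted stub, Z_in = jZ_0·tan(βl)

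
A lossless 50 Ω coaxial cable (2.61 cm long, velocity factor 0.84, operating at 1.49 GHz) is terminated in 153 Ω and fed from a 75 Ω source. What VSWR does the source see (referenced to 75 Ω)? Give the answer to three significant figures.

VSWR ≈ 3.82

λ = v/f = 0.84·c / 1.49 GHz = 0.169 m
βl = 2π·l/λ = 2π × 0.154 = 55.6°
tan(βl) = 1.46
Z_in = Z_0·(Z_L + jZ_0·tanβl)/(Z_0 + jZ_L·tanβl) = 22.9 − j29.2 Ω
Γ_s = (Z_in − Z_s)/(Z_in + Z_s) = (-52.1 − j29.2)/(97.9 − j29.2), |Γ_s| = 0.585
VSWR = (1 + |Γ_s|)/(1 − |Γ_s|)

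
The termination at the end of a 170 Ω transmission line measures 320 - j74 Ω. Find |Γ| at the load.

Γ = (Z_L − Z_0)/(Z_L + Z_0) = (150 − j74)/(490 − j74)
|Γ| = 167/496

|Γ| ≈ 0.338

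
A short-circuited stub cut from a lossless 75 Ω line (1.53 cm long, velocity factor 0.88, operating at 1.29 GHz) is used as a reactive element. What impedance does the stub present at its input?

λ = v/f = 0.88·c / 1.29 GHz = 0.205 m
βl = 2π·l/λ = 2π × 0.0748 = 26.9°
tan(βl) = 0.508
For a short-circuited stub, Z_in = jZ_0·tan(βl)

Z_in ≈ +j38.1 Ω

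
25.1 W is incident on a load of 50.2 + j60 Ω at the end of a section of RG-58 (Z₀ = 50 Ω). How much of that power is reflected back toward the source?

|Γ| = |(0.2 + j60)/(100.2 + j60)| = 0.514
|Γ|² = 0.264
P_refl = |Γ|²·P_inc = 6.62 W, P_del = (1 − |Γ|²)·P_inc = 18.5 W

P_reflected ≈ 6.62 W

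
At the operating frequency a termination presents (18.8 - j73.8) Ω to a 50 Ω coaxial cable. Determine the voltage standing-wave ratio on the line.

VSWR ≈ 8.71

Γ = (Z_L − Z_0)/(Z_L + Z_0) = (-31.2 − j73.8)/(68.8 − j73.8)
|Γ| = 80.1/101 = 0.794
VSWR = (1 + |Γ|)/(1 − |Γ|) = 1.79/0.206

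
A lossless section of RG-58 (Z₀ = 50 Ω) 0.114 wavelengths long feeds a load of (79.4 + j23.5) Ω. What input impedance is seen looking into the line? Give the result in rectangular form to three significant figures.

Z_in ≈ 61.8 − j31 Ω

βl = 2π × 0.114 = 41°
tan(βl) = tan(41°) = 0.871
Z_in = Z_0·(Z_L + jZ_0·tanβl)/(Z_0 + jZ_L·tanβl)
     = 50·(79.4 + j67)/(29.5 + j69.1)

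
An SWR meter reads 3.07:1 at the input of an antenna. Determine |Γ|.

|Γ| ≈ 0.509

|Γ| = (S − 1)/(S + 1) = (3.07 − 1)/(3.07 + 1) = 2.07/4.07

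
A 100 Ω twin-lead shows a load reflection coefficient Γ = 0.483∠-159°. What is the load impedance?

Z_L = Z_0·(1 + Γ)/(1 − Γ) = 100·(0.549 − j0.173)/(1.45 + j0.173)

Z_L ≈ 35.9 − j16.2 Ω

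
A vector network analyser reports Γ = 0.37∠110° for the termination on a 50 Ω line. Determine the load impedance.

Z_L ≈ 31 + j25 Ω

Z_L = Z_0·(1 + Γ)/(1 − Γ) = 50·(0.873 + j0.348)/(1.13 − j0.348)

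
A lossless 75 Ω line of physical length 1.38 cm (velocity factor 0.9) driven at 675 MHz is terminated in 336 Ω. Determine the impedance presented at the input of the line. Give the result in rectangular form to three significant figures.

Z_in ≈ 179 − j160 Ω

λ = v/f = 0.9·c / 675 MHz = 0.4 m
βl = 2π·l/λ = 2π × 0.0345 = 12.4°
tan(βl) = tan(12.4°) = 0.22
Z_in = Z_0·(Z_L + jZ_0·tanβl)/(Z_0 + jZ_L·tanβl)
     = 75·(336 + j16.5)/(75 + j74)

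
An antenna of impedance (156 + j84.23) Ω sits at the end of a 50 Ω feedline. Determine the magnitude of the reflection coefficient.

|Γ| ≈ 0.608

Γ = (Z_L − Z_0)/(Z_L + Z_0) = (106 + j84.23)/(206 + j84.23)
|Γ| = 135/223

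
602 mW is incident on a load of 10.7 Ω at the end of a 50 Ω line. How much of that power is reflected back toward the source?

Γ = (10.7 − 50)/(10.7 + 50) = -0.647
|Γ|² = 0.419
P_refl = |Γ|²·P_inc = 252 mW, P_del = (1 − |Γ|²)·P_inc = 350 mW

P_reflected ≈ 252 mW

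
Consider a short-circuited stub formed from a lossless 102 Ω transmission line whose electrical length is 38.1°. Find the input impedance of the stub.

Z_in ≈ +j80 Ω

tan(βl) = 0.784
For a short-circuited stub, Z_in = jZ_0·tan(βl)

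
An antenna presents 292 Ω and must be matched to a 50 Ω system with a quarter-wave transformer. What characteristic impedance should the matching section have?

Z_qwt = √(Z_0·R_L) = √(50 × 292) = √14600

Z_qwt ≈ 121 Ω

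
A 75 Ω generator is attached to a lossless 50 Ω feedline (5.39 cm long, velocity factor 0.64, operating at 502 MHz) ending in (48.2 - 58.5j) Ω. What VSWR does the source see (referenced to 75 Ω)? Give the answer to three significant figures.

VSWR ≈ 4.59

λ = v/f = 0.64·c / 502 MHz = 0.382 m
βl = 2π·l/λ = 2π × 0.141 = 50.7°
tan(βl) = 1.22
Z_in = Z_0·(Z_L + jZ_0·tanβl)/(Z_0 + jZ_L·tanβl) = 16.5 − j6.9 Ω
Γ_s = (Z_in − Z_s)/(Z_in + Z_s) = (-58.5 − j6.9)/(91.5 − j6.9), |Γ_s| = 0.642
VSWR = (1 + |Γ_s|)/(1 − |Γ_s|)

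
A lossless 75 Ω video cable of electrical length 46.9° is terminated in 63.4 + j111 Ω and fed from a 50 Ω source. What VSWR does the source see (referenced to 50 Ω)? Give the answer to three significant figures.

VSWR ≈ 6.24

tan(βl) = 1.07
Z_in = Z_0·(Z_L + jZ_0·tanβl)/(Z_0 + jZ_L·tanβl) = 118 − j146 Ω
Γ_s = (Z_in − Z_s)/(Z_in + Z_s) = (67.7 − j146)/(168 − j146), |Γ_s| = 0.724
VSWR = (1 + |Γ_s|)/(1 − |Γ_s|)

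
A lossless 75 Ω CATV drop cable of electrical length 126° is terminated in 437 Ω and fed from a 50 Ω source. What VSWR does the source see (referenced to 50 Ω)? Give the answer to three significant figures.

tan(βl) = -1.38
Z_in = Z_0·(Z_L + jZ_0·tanβl)/(Z_0 + jZ_L·tanβl) = 19.4 + j52.1 Ω
Γ_s = (Z_in − Z_s)/(Z_in + Z_s) = (-30.6 + j52.1)/(69.4 + j52.1), |Γ_s| = 0.697
VSWR = (1 + |Γ_s|)/(1 − |Γ_s|)

VSWR ≈ 5.59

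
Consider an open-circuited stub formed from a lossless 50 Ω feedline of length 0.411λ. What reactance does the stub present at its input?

βl = 2π × 0.411 = 148°
tan(βl) = -0.626
For an open-circuited stub, Z_in = −jZ_0·cot(βl) = −jZ_0/tan(βl)

X_in ≈ 79.9 Ω (inductive)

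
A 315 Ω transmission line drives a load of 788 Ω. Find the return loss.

RL ≈ 7.35 dB

Γ = (788 − 315)/(788 + 315) = 0.429
RL = −20·log₁₀|Γ| = −20·log₁₀(0.429)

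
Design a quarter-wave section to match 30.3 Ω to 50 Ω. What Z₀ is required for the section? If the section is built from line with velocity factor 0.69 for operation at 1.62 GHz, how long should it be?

Z_qwt ≈ 38.9 Ω; length ≈ 3.19 cm

Z_qwt = √(Z_0·R_L) = √(50 × 30.3) = √1515
λ = 0.69·c/f = 0.128 m, so l = λ/4 = 0.0319 m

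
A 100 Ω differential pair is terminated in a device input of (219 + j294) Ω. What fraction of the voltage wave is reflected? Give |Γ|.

|Γ| ≈ 0.731

Γ = (Z_L − Z_0)/(Z_L + Z_0) = (119 + j294)/(319 + j294)
|Γ| = 317/434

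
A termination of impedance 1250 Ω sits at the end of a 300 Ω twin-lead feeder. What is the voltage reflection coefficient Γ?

Γ = 0.613

Γ = (Z_L − Z_0)/(Z_L + Z_0) = (1250 − 300)/(1250 + 300) = 950/1550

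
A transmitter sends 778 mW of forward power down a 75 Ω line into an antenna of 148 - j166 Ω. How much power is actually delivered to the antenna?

|Γ| = |(73 − j166)/(223 − j166)| = 0.652
|Γ|² = 0.426
P_refl = |Γ|²·P_inc = 331 mW, P_del = (1 − |Γ|²)·P_inc = 447 mW

P_delivered ≈ 447 mW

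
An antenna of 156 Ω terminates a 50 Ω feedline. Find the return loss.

Γ = (156 − 50)/(156 + 50) = 0.515
RL = −20·log₁₀|Γ| = −20·log₁₀(0.515)

RL ≈ 5.77 dB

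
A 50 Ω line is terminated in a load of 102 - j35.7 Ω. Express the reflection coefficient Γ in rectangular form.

Γ ≈ 0.376 − j0.146

Γ = (Z_L − Z_0)/(Z_L + Z_0) = (52 − j35.7)/(152 − j35.7)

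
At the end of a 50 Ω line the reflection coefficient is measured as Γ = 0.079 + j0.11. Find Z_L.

Z_L = Z_0·(1 + Γ)/(1 − Γ) = 50·(1.08 + j0.11)/(0.921 − j0.11)

Z_L ≈ 57.1 + j12.8 Ω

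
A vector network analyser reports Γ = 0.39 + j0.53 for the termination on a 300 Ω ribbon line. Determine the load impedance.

Z_L = Z_0·(1 + Γ)/(1 − Γ) = 300·(1.39 + j0.53)/(0.61 − j0.53)

Z_L ≈ 260 + j487 Ω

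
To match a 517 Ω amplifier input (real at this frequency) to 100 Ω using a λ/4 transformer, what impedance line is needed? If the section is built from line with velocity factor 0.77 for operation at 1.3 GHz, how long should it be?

Z_qwt = √(Z_0·R_L) = √(100 × 517) = √51700
λ = 0.77·c/f = 0.178 m, so l = λ/4 = 0.0444 m

Z_qwt ≈ 227 Ω; length ≈ 4.44 cm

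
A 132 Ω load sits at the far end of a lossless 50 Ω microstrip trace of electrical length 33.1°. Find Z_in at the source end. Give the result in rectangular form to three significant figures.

Z_in ≈ 47.5 − j49.1 Ω

tan(βl) = tan(33.1°) = 0.652
Z_in = Z_0·(Z_L + jZ_0·tanβl)/(Z_0 + jZ_L·tanβl)
     = 50·(132 + j32.6)/(50 + j86)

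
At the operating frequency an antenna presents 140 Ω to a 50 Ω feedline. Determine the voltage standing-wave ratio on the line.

Γ = (140 − 50)/(140 + 50) = 0.474
VSWR = (1 + 0.474)/(1 − 0.474)

VSWR ≈ 2.8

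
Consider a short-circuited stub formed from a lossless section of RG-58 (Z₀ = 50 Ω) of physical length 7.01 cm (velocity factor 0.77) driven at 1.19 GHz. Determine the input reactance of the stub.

X_in ≈ -59.6 Ω (capacitive)

λ = v/f = 0.77·c / 1.19 GHz = 0.194 m
βl = 2π·l/λ = 2π × 0.361 = 130°
tan(βl) = -1.19
For a short-circuited stub, Z_in = jZ_0·tan(βl)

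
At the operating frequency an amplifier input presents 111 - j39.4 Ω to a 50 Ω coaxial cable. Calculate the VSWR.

Γ = (Z_L − Z_0)/(Z_L + Z_0) = (61 − j39.4)/(161 − j39.4)
|Γ| = 72.6/166 = 0.438
VSWR = (1 + |Γ|)/(1 − |Γ|) = 1.44/0.562

VSWR ≈ 2.56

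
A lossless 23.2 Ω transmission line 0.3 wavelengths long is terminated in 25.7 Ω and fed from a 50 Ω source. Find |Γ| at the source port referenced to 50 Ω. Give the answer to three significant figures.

|Γ| ≈ 0.402

βl = 2π × 0.3 = 108°
tan(βl) = -3.08
Z_in = Z_0·(Z_L + jZ_0·tanβl)/(Z_0 + jZ_L·tanβl) = 21.3 + j1.28 Ω
Γ_s = (Z_in − Z_s)/(Z_in + Z_s) = (-28.7 + j1.28)/(71.3 + j1.28), |Γ_s| = 0.402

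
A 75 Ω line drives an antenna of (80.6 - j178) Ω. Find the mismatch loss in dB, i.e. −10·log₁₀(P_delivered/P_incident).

Γ = (5.6 − j178)/(155.6 − j178), |Γ| = 0.753
|Γ|² = 0.567, so P_del/P_inc = 1 − |Γ|² = 0.433
ML = −10·log₁₀(1 − |Γ|²)

mismatch loss ≈ 3.64 dB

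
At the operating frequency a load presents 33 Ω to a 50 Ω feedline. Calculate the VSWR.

Γ = (33 − 50)/(33 + 50) = -0.205
VSWR = (1 + 0.205)/(1 − 0.205)

VSWR ≈ 1.52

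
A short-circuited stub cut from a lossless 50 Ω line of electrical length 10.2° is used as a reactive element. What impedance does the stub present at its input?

Z_in ≈ +j9 Ω

tan(βl) = 0.18
For a short-circuited stub, Z_in = jZ_0·tan(βl)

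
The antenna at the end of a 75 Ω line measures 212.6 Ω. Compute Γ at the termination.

Γ = (Z_L − Z_0)/(Z_L + Z_0) = (212.6 − 75)/(212.6 + 75) = 137.6/287.6

Γ = 0.478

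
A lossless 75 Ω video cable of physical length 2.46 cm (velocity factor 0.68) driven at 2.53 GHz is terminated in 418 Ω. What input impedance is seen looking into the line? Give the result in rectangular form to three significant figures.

Z_in ≈ 15.1 + j26.1 Ω

λ = v/f = 0.68·c / 2.53 GHz = 0.0806 m
βl = 2π·l/λ = 2π × 0.305 = 110°
tan(βl) = tan(110°) = -2.77
Z_in = Z_0·(Z_L + jZ_0·tanβl)/(Z_0 + jZ_L·tanβl)
     = 75·(418 − j208)/(75 − j1160)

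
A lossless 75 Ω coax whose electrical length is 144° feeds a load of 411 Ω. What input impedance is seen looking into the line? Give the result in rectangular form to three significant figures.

tan(βl) = tan(144°) = -0.727
Z_in = Z_0·(Z_L + jZ_0·tanβl)/(Z_0 + jZ_L·tanβl)
     = 75·(411 − j54.5)/(75 − j299)

Z_in ≈ 37.3 + j93.9 Ω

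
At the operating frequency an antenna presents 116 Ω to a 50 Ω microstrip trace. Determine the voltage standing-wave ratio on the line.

Γ = (116 − 50)/(116 + 50) = 0.398
VSWR = (1 + 0.398)/(1 − 0.398)

VSWR ≈ 2.32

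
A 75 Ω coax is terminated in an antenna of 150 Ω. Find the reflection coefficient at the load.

Γ = 0.333

Γ = (Z_L − Z_0)/(Z_L + Z_0) = (150 − 75)/(150 + 75) = 75/225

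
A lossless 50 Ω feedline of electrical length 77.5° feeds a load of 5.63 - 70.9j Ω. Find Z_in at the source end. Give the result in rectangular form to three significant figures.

Z_in ≈ 2.19 + j20.8 Ω

tan(βl) = tan(77.5°) = 4.51
Z_in = Z_0·(Z_L + jZ_0·tanβl)/(Z_0 + jZ_L·tanβl)
     = 50·(5.63 + j155)/(370 + j25.4)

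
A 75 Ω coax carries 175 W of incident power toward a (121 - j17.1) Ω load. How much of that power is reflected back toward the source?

P_reflected ≈ 10.9 W

|Γ| = |(46 − j17.1)/(196 − j17.1)| = 0.249
|Γ|² = 0.0622
P_refl = |Γ|²·P_inc = 10.9 W, P_del = (1 − |Γ|²)·P_inc = 164 W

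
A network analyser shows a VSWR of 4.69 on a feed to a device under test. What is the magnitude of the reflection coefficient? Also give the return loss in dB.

|Γ| = (S − 1)/(S + 1) = (4.69 − 1)/(4.69 + 1) = 3.69/5.69
RL = −20·log₁₀|Γ| = −20·log₁₀(0.649)

|Γ| ≈ 0.649; return loss ≈ 3.76 dB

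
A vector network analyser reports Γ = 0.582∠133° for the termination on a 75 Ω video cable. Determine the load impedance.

Z_L = Z_0·(1 + Γ)/(1 − Γ) = 75·(0.603 + j0.426)/(1.4 − j0.426)

Z_L ≈ 23.3 + j29.9 Ω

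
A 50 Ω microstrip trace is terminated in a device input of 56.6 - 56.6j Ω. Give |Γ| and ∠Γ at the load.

Γ = (Z_L − Z_0)/(Z_L + Z_0) = (6.6 − j56.6)/(106.6 − j56.6)
|Γ| = 57/121 = 0.472

Γ ≈ 0.472 ∠ -55.4°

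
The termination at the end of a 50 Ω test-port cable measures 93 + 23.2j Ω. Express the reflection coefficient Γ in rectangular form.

Γ ≈ 0.319 + j0.111

Γ = (Z_L − Z_0)/(Z_L + Z_0) = (43 + j23.2)/(143 + j23.2)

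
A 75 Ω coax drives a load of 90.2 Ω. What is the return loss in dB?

RL ≈ 20.7 dB

Γ = (90.2 − 75)/(90.2 + 75) = 0.092
RL = −20·log₁₀|Γ| = −20·log₁₀(0.092)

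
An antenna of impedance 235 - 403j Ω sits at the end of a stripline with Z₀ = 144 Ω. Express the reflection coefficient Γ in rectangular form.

Γ = (Z_L − Z_0)/(Z_L + Z_0) = (91 − j403)/(379 − j403)

Γ ≈ 0.643 − j0.379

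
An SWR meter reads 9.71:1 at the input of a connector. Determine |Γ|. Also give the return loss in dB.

|Γ| = (S − 1)/(S + 1) = (9.71 − 1)/(9.71 + 1) = 8.71/10.7
RL = −20·log₁₀|Γ| = −20·log₁₀(0.813)

|Γ| ≈ 0.813; return loss ≈ 1.8 dB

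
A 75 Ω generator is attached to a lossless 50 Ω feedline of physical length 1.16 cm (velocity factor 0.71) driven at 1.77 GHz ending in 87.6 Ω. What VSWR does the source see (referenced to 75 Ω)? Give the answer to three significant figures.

VSWR ≈ 1.78

λ = v/f = 0.71·c / 1.77 GHz = 0.12 m
βl = 2π·l/λ = 2π × 0.0964 = 34.7°
tan(βl) = 0.692
Z_in = Z_0·(Z_L + jZ_0·tanβl)/(Z_0 + jZ_L·tanβl) = 52.4 − j29 Ω
Γ_s = (Z_in − Z_s)/(Z_in + Z_s) = (-22.6 − j29)/(127 − j29), |Γ_s| = 0.281
VSWR = (1 + |Γ_s|)/(1 − |Γ_s|)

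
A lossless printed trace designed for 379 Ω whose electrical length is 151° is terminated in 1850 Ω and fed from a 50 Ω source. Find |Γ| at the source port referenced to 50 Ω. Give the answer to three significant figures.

tan(βl) = -0.554
Z_in = Z_0·(Z_L + jZ_0·tanβl)/(Z_0 + jZ_L·tanβl) = 291 + j576 Ω
Γ_s = (Z_in − Z_s)/(Z_in + Z_s) = (241 + j576)/(341 + j576), |Γ_s| = 0.933

|Γ| ≈ 0.933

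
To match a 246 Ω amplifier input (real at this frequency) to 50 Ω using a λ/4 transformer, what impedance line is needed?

Z_qwt = √(Z_0·R_L) = √(50 × 246) = √12300

Z_qwt ≈ 111 Ω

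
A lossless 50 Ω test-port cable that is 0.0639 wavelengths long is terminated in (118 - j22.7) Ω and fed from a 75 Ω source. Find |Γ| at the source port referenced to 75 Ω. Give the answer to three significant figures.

|Γ| ≈ 0.371

βl = 2π × 0.0639 = 23°
tan(βl) = 0.425
Z_in = Z_0·(Z_L + jZ_0·tanβl)/(Z_0 + jZ_L·tanβl) = 57.4 − j49.4 Ω
Γ_s = (Z_in − Z_s)/(Z_in + Z_s) = (-17.6 − j49.4)/(132 − j49.4), |Γ_s| = 0.371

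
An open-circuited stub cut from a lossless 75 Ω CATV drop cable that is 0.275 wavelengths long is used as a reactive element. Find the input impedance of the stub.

Z_in ≈ +j11.9 Ω

βl = 2π × 0.275 = 99°
tan(βl) = -6.31
For an open-circuited stub, Z_in = −jZ_0·cot(βl) = −jZ_0/tan(βl)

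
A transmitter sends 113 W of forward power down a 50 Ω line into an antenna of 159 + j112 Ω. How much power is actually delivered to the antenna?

P_delivered ≈ 63.9 W

|Γ| = |(109 + j112)/(209 + j112)| = 0.659
|Γ|² = 0.434
P_refl = |Γ|²·P_inc = 49.1 W, P_del = (1 − |Γ|²)·P_inc = 63.9 W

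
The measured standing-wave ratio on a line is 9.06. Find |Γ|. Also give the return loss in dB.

|Γ| ≈ 0.801; return loss ≈ 1.93 dB

|Γ| = (S − 1)/(S + 1) = (9.06 − 1)/(9.06 + 1) = 8.06/10.1
RL = −20·log₁₀|Γ| = −20·log₁₀(0.801)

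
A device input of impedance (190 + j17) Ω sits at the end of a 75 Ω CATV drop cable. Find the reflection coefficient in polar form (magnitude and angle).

Γ = (Z_L − Z_0)/(Z_L + Z_0) = (115 + j17)/(265 + j17)
|Γ| = 116/266 = 0.438

Γ ≈ 0.438 ∠ 4.74°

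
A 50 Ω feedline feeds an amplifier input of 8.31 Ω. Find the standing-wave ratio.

VSWR ≈ 6.02

Γ = (8.31 − 50)/(8.31 + 50) = -0.715
VSWR = (1 + 0.715)/(1 − 0.715)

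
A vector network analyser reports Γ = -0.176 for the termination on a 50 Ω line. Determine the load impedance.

Z_L = Z_0·(1 + Γ)/(1 − Γ) = 50·(0.824)/(1.18)

Z_L ≈ 35 Ω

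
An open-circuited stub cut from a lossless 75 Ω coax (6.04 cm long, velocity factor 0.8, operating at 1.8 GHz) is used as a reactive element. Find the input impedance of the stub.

Z_in ≈ +j247 Ω

λ = v/f = 0.8·c / 1.8 GHz = 0.133 m
βl = 2π·l/λ = 2π × 0.453 = 163°
tan(βl) = -0.304
For an open-circuited stub, Z_in = −jZ_0·cot(βl) = −jZ_0/tan(βl)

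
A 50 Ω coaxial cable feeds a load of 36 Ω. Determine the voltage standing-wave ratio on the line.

VSWR ≈ 1.39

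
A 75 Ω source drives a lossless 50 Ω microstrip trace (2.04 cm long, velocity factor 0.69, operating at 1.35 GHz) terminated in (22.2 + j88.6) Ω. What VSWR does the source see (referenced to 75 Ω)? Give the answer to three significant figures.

λ = v/f = 0.69·c / 1.35 GHz = 0.153 m
βl = 2π·l/λ = 2π × 0.133 = 47.9°
tan(βl) = 1.11
Z_in = Z_0·(Z_L + jZ_0·tanβl)/(Z_0 + jZ_L·tanβl) = 42.4 − j128 Ω
Γ_s = (Z_in − Z_s)/(Z_in + Z_s) = (-32.6 − j128)/(117 − j128), |Γ_s| = 0.761
VSWR = (1 + |Γ_s|)/(1 − |Γ_s|)

VSWR ≈ 7.36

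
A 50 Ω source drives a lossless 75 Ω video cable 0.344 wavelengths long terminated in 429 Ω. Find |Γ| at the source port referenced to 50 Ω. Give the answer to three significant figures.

|Γ| ≈ 0.684

βl = 2π × 0.344 = 124°
tan(βl) = -1.49
Z_in = Z_0·(Z_L + jZ_0·tanβl)/(Z_0 + jZ_L·tanβl) = 18.7 + j48.1 Ω
Γ_s = (Z_in − Z_s)/(Z_in + Z_s) = (-31.3 + j48.1)/(68.7 + j48.1), |Γ_s| = 0.684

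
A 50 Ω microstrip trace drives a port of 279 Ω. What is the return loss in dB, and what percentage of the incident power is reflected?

Γ = (279 − 50)/(279 + 50) = 0.696
RL = −20·log₁₀(0.696) = 3.15 dB
P_refl/P_inc = |Γ|² = 0.484

RL ≈ 3.15 dB; 48.4% of incident power reflected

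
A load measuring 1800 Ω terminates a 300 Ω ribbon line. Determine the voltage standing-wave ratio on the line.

For a purely resistive load, VSWR = R_L/Z_0 or Z_0/R_L (whichever > 1) = 1800/300

VSWR ≈ 6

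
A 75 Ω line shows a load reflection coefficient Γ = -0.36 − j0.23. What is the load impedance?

Z_L = Z_0·(1 + Γ)/(1 − Γ) = 75·(0.64 − j0.23)/(1.36 + j0.23)

Z_L ≈ 32.2 − j18.1 Ω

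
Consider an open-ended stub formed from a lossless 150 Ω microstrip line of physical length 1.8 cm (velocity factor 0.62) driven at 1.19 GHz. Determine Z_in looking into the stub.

Z_in ≈ −j170 Ω

λ = v/f = 0.62·c / 1.19 GHz = 0.156 m
βl = 2π·l/λ = 2π × 0.115 = 41.5°
tan(βl) = 0.883
For an open-ended stub, Z_in = −jZ_0·cot(βl) = −jZ_0/tan(βl)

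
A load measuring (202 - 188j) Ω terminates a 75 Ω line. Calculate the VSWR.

VSWR ≈ 5.21

Γ = (Z_L − Z_0)/(Z_L + Z_0) = (127 − j188)/(277 − j188)
|Γ| = 227/335 = 0.678
VSWR = (1 + |Γ|)/(1 − |Γ|) = 1.68/0.322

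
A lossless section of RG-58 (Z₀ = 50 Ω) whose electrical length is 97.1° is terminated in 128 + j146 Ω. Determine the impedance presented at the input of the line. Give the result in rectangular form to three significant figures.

Z_in ≈ 8.22 − j3.54 Ω

tan(βl) = tan(97.1°) = -8.03
Z_in = Z_0·(Z_L + jZ_0·tanβl)/(Z_0 + jZ_L·tanβl)
     = 50·(128 − j255)/(1220 − j1030)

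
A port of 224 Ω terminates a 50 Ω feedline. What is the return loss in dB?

Γ = (224 − 50)/(224 + 50) = 0.635
RL = −20·log₁₀|Γ| = −20·log₁₀(0.635)

RL ≈ 3.94 dB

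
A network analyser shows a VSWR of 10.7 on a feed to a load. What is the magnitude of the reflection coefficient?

|Γ| ≈ 0.829

|Γ| = (S − 1)/(S + 1) = (10.7 − 1)/(10.7 + 1) = 9.7/11.7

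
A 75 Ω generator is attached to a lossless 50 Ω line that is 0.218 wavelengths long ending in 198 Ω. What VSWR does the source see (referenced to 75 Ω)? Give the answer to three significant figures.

βl = 2π × 0.218 = 78.5°
tan(βl) = 4.91
Z_in = Z_0·(Z_L + jZ_0·tanβl)/(Z_0 + jZ_L·tanβl) = 13.1 − j9.52 Ω
Γ_s = (Z_in − Z_s)/(Z_in + Z_s) = (-61.9 − j9.52)/(88.1 − j9.52), |Γ_s| = 0.706
VSWR = (1 + |Γ_s|)/(1 − |Γ_s|)

VSWR ≈ 5.81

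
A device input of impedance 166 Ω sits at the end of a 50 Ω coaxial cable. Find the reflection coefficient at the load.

Γ = 0.537

Γ = (Z_L − Z_0)/(Z_L + Z_0) = (166 − 50)/(166 + 50) = 116/216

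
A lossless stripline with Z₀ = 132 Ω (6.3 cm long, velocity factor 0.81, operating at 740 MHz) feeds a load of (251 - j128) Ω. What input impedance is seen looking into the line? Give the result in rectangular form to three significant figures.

λ = v/f = 0.81·c / 740 MHz = 0.328 m
βl = 2π·l/λ = 2π × 0.192 = 69.1°
tan(βl) = tan(69.1°) = 2.61
Z_in = Z_0·(Z_L + jZ_0·tanβl)/(Z_0 + jZ_L·tanβl)
     = 132·(251 + j217)/(467 + j656)

Z_in ≈ 52.8 − j12.9 Ω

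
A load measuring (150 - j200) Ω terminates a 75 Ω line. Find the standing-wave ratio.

Γ = (Z_L − Z_0)/(Z_L + Z_0) = (75 − j200)/(225 − j200)
|Γ| = 214/301 = 0.71
VSWR = (1 + |Γ|)/(1 − |Γ|) = 1.71/0.29

VSWR ≈ 5.89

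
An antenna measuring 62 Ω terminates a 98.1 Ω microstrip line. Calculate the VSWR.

VSWR ≈ 1.58

Γ = (62 − 98.1)/(62 + 98.1) = -0.225
VSWR = (1 + 0.225)/(1 − 0.225)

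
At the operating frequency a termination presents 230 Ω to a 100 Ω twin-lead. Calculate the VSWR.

For a purely resistive load, VSWR = R_L/Z_0 or Z_0/R_L (whichever > 1) = 230/100

VSWR ≈ 2.3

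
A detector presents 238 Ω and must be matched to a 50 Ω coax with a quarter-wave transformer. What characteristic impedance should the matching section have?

Z_qwt = √(Z_0·R_L) = √(50 × 238) = √11900

Z_qwt ≈ 109 Ω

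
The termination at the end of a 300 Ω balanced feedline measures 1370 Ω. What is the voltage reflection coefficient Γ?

Γ = 0.641

Γ = (Z_L − Z_0)/(Z_L + Z_0) = (1370 − 300)/(1370 + 300) = 1070/1670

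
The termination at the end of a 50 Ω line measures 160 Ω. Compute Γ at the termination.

Γ = 0.524

Γ = (Z_L − Z_0)/(Z_L + Z_0) = (160 − 50)/(160 + 50) = 110/210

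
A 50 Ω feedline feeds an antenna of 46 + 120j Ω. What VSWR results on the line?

Γ = (Z_L − Z_0)/(Z_L + Z_0) = (-4 + j120)/(96 + j120)
|Γ| = 120/154 = 0.781
VSWR = (1 + |Γ|)/(1 − |Γ|) = 1.78/0.219

VSWR ≈ 8.15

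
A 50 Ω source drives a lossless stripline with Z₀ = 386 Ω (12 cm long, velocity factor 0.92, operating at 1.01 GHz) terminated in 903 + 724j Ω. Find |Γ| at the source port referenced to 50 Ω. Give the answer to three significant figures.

|Γ| ≈ 0.912

λ = v/f = 0.92·c / 1.01 GHz = 0.273 m
βl = 2π·l/λ = 2π × 0.439 = 158°
tan(βl) = -0.402
Z_in = Z_0·(Z_L + jZ_0·tanβl)/(Z_0 + jZ_L·tanβl) = 265 + j466 Ω
Γ_s = (Z_in − Z_s)/(Z_in + Z_s) = (215 + j466)/(315 + j466), |Γ_s| = 0.912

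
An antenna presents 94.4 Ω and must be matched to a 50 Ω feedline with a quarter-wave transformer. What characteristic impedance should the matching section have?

Z_qwt ≈ 68.7 Ω

Z_qwt = √(Z_0·R_L) = √(50 × 94.4) = √4720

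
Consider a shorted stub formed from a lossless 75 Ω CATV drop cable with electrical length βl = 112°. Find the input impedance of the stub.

tan(βl) = -2.48
For a shorted stub, Z_in = jZ_0·tan(βl)

Z_in ≈ −j186 Ω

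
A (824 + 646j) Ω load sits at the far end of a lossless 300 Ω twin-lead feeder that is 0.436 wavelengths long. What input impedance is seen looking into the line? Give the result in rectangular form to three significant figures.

Z_in ≈ 193 + j388 Ω

βl = 2π × 0.436 = 157°
tan(βl) = tan(157°) = -0.425
Z_in = Z_0·(Z_L + jZ_0·tanβl)/(Z_0 + jZ_L·tanβl)
     = 300·(824 + j518)/(575 − j350)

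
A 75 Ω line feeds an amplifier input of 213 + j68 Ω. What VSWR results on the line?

VSWR ≈ 3.17

Γ = (Z_L − Z_0)/(Z_L + Z_0) = (138 + j68)/(288 + j68)
|Γ| = 154/296 = 0.52
VSWR = (1 + |Γ|)/(1 − |Γ|) = 1.52/0.48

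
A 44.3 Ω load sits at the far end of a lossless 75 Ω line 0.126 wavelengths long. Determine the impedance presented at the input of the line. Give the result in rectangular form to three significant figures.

βl = 2π × 0.126 = 45.4°
tan(βl) = tan(45.4°) = 1.01
Z_in = Z_0·(Z_L + jZ_0·tanβl)/(Z_0 + jZ_L·tanβl)
     = 75·(44.3 + j75.9)/(75 + j44.9)

Z_in ≈ 66.1 + j36.4 Ω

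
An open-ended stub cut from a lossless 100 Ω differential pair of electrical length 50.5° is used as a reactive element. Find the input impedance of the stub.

Z_in ≈ −j82.4 Ω

tan(βl) = 1.21
For an open-ended stub, Z_in = −jZ_0·cot(βl) = −jZ_0/tan(βl)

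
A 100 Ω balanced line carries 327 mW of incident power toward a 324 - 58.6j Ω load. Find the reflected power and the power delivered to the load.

|Γ| = |(224 − j58.6)/(424 − j58.6)| = 0.541
|Γ|² = 0.293
P_refl = |Γ|²·P_inc = 95.7 mW, P_del = (1 − |Γ|²)·P_inc = 231 mW

P_reflected ≈ 95.7 mW; P_delivered ≈ 231 mW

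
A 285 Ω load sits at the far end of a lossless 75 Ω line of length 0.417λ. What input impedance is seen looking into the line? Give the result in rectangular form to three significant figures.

βl = 2π × 0.417 = 150°
tan(βl) = tan(150°) = -0.575
Z_in = Z_0·(Z_L + jZ_0·tanβl)/(Z_0 + jZ_L·tanβl)
     = 75·(285 − j43.1)/(75 − j164)

Z_in ≈ 65.7 + j100 Ω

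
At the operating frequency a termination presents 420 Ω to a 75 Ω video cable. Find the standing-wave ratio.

VSWR ≈ 5.6

Γ = (420 − 75)/(420 + 75) = 0.697
VSWR = (1 + 0.697)/(1 − 0.697)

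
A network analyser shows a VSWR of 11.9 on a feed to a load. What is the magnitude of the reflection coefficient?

|Γ| = (S − 1)/(S + 1) = (11.9 − 1)/(11.9 + 1) = 10.9/12.9

|Γ| ≈ 0.845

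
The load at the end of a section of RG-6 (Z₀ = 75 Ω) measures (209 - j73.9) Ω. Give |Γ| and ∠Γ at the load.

Γ ≈ 0.521 ∠ -14.3°

Γ = (Z_L − Z_0)/(Z_L + Z_0) = (134 − j73.9)/(284 − j73.9)
|Γ| = 153/293 = 0.521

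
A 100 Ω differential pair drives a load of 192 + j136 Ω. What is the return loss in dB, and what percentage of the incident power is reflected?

Γ = (92 + j136)/(292 + j136), |Γ| = 0.51
RL = −20·log₁₀(0.51) = 5.85 dB
P_refl/P_inc = |Γ|² = 0.26

RL ≈ 5.85 dB; 26% of incident power reflected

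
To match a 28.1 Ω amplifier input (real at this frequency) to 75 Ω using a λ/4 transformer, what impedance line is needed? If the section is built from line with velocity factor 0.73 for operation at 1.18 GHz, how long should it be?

Z_qwt = √(Z_0·R_L) = √(75 × 28.1) = √2108
λ = 0.73·c/f = 0.186 m, so l = λ/4 = 0.0464 m

Z_qwt ≈ 45.9 Ω; length ≈ 4.64 cm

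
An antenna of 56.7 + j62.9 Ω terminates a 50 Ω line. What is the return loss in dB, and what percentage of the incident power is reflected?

RL ≈ 5.84 dB; 26.1% of incident power reflected

Γ = (6.7 + j62.9)/(106.7 + j62.9), |Γ| = 0.511
RL = −20·log₁₀(0.511) = 5.84 dB
P_refl/P_inc = |Γ|² = 0.261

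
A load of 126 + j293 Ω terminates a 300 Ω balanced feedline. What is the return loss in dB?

Γ = (-174 + j293)/(426 + j293), |Γ| = 0.659
RL = −20·log₁₀|Γ| = −20·log₁₀(0.659)

RL ≈ 3.62 dB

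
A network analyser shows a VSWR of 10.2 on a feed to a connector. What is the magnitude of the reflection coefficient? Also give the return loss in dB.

|Γ| ≈ 0.821; return loss ≈ 1.71 dB

|Γ| = (S − 1)/(S + 1) = (10.2 − 1)/(10.2 + 1) = 9.2/11.2
RL = −20·log₁₀|Γ| = −20·log₁₀(0.821)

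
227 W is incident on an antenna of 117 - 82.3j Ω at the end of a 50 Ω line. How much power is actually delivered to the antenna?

P_delivered ≈ 153 W

|Γ| = |(67 − j82.3)/(167 − j82.3)| = 0.57
|Γ|² = 0.325
P_refl = |Γ|²·P_inc = 73.8 W, P_del = (1 − |Γ|²)·P_inc = 153 W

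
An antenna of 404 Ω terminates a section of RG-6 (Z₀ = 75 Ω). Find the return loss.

RL ≈ 3.26 dB

Γ = (404 − 75)/(404 + 75) = 0.687
RL = −20·log₁₀|Γ| = −20·log₁₀(0.687)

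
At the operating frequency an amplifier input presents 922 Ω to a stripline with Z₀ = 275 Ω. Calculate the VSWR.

VSWR ≈ 3.35

For a purely resistive load, VSWR = R_L/Z_0 or Z_0/R_L (whichever > 1) = 922/275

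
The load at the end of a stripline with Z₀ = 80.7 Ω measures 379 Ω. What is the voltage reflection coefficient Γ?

Γ = (Z_L − Z_0)/(Z_L + Z_0) = (379 − 80.7)/(379 + 80.7) = 298.3/459.7

Γ = 0.649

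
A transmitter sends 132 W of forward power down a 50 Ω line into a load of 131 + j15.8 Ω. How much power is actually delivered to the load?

P_delivered ≈ 105 W

|Γ| = |(81 + j15.8)/(181 + j15.8)| = 0.454
|Γ|² = 0.206
P_refl = |Γ|²·P_inc = 27.2 W, P_del = (1 − |Γ|²)·P_inc = 105 W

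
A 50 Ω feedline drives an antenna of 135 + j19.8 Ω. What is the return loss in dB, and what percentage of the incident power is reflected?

Γ = (85 + j19.8)/(185 + j19.8), |Γ| = 0.469
RL = −20·log₁₀(0.469) = 6.58 dB
P_refl/P_inc = |Γ|² = 0.22

RL ≈ 6.58 dB; 22% of incident power reflected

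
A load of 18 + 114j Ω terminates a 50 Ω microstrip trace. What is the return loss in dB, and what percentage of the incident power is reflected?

RL ≈ 0.993 dB; 79.6% of incident power reflected

Γ = (-32 + j114)/(68 + j114), |Γ| = 0.892
RL = −20·log₁₀(0.892) = 0.993 dB
P_refl/P_inc = |Γ|² = 0.796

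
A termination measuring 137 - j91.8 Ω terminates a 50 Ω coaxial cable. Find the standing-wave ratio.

VSWR ≈ 4.09

Γ = (Z_L − Z_0)/(Z_L + Z_0) = (87 − j91.8)/(187 − j91.8)
|Γ| = 126/208 = 0.607
VSWR = (1 + |Γ|)/(1 − |Γ|) = 1.61/0.393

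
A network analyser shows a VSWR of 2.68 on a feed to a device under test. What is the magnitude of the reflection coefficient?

|Γ| ≈ 0.457

|Γ| = (S − 1)/(S + 1) = (2.68 − 1)/(2.68 + 1) = 1.68/3.68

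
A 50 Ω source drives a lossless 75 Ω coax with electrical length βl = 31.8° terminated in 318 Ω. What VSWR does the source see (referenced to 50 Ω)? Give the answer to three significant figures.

tan(βl) = 0.62
Z_in = Z_0·(Z_L + jZ_0·tanβl)/(Z_0 + jZ_L·tanβl) = 55.6 − j99.8 Ω
Γ_s = (Z_in − Z_s)/(Z_in + Z_s) = (5.65 − j99.8)/(106 − j99.8), |Γ_s| = 0.688
VSWR = (1 + |Γ_s|)/(1 − |Γ_s|)

VSWR ≈ 5.41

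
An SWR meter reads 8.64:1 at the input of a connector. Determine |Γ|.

|Γ| = (S − 1)/(S + 1) = (8.64 − 1)/(8.64 + 1) = 7.64/9.64

|Γ| ≈ 0.793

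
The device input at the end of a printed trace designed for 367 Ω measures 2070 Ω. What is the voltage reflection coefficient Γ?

Γ = 0.699

Γ = (Z_L − Z_0)/(Z_L + Z_0) = (2070 − 367)/(2070 + 367) = 1703/2437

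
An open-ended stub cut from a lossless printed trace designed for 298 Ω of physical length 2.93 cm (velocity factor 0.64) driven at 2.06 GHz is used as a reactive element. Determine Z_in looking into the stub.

λ = v/f = 0.64·c / 2.06 GHz = 0.0932 m
βl = 2π·l/λ = 2π × 0.314 = 113°
tan(βl) = -2.34
For an open-ended stub, Z_in = −jZ_0·cot(βl) = −jZ_0/tan(βl)

Z_in ≈ +j128 Ω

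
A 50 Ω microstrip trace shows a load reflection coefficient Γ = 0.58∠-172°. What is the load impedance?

Z_L ≈ 13.4 − j3.25 Ω

Z_L = Z_0·(1 + Γ)/(1 − Γ) = 50·(0.426 − j0.0807)/(1.57 + j0.0807)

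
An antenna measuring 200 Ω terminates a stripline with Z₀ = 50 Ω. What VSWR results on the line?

VSWR ≈ 4

Γ = (200 − 50)/(200 + 50) = 0.6
VSWR = (1 + 0.6)/(1 − 0.6)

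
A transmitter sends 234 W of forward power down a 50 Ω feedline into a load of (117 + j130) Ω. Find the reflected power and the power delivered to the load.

P_reflected ≈ 112 W; P_delivered ≈ 122 W

|Γ| = |(67 + j130)/(167 + j130)| = 0.691
|Γ|² = 0.478
P_refl = |Γ|²·P_inc = 112 W, P_del = (1 − |Γ|²)·P_inc = 122 W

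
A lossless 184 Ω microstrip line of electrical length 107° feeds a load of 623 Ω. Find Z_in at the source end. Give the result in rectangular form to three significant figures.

tan(βl) = tan(107°) = -3.27
Z_in = Z_0·(Z_L + jZ_0·tanβl)/(Z_0 + jZ_L·tanβl)
     = 184·(623 − j602)/(184 − j2040)

Z_in ≈ 58.9 + j50.9 Ω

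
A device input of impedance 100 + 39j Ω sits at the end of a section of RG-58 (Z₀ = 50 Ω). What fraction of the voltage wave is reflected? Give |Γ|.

Γ = (Z_L − Z_0)/(Z_L + Z_0) = (50 + j39)/(150 + j39)
|Γ| = 63.4/155

|Γ| ≈ 0.409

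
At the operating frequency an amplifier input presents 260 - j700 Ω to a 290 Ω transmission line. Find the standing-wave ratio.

Γ = (Z_L − Z_0)/(Z_L + Z_0) = (-30 − j700)/(550 − j700)
|Γ| = 701/890 = 0.787
VSWR = (1 + |Γ|)/(1 − |Γ|) = 1.79/0.213

VSWR ≈ 8.39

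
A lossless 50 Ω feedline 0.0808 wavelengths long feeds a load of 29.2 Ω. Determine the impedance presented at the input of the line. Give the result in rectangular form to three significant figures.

Z_in ≈ 34.6 + j16.6 Ω

βl = 2π × 0.0808 = 29.1°
tan(βl) = tan(29.1°) = 0.556
Z_in = Z_0·(Z_L + jZ_0·tanβl)/(Z_0 + jZ_L·tanβl)
     = 50·(29.2 + j27.8)/(50 + j16.2)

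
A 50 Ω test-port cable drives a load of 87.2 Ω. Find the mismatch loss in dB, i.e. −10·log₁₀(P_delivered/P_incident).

Γ = (87.2 − 50)/(87.2 + 50) = 0.271
|Γ|² = 0.0735, so P_del/P_inc = 1 − |Γ|² = 0.926
ML = −10·log₁₀(1 − |Γ|²)

mismatch loss ≈ 0.332 dB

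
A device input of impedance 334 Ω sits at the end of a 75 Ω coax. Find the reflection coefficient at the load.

Γ = 0.633

Γ = (Z_L − Z_0)/(Z_L + Z_0) = (334 − 75)/(334 + 75) = 259/409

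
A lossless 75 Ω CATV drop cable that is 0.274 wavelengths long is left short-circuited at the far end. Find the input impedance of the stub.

βl = 2π × 0.274 = 98.6°
tan(βl) = -6.58
For a short-circuited stub, Z_in = jZ_0·tan(βl)

Z_in ≈ −j494 Ω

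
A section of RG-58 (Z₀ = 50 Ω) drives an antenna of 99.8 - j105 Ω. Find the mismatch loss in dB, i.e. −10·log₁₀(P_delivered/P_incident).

mismatch loss ≈ 2.24 dB

Γ = (49.8 − j105)/(149.8 − j105), |Γ| = 0.635
|Γ|² = 0.404, so P_del/P_inc = 1 − |Γ|² = 0.596
ML = −10·log₁₀(1 − |Γ|²)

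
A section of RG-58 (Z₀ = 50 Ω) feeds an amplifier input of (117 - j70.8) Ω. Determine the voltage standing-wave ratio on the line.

Γ = (Z_L − Z_0)/(Z_L + Z_0) = (67 − j70.8)/(167 − j70.8)
|Γ| = 97.5/181 = 0.537
VSWR = (1 + |Γ|)/(1 − |Γ|) = 1.54/0.463

VSWR ≈ 3.32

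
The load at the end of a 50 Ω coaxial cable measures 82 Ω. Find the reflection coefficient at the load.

Γ = 0.242

Γ = (Z_L − Z_0)/(Z_L + Z_0) = (82 − 50)/(82 + 50) = 32/132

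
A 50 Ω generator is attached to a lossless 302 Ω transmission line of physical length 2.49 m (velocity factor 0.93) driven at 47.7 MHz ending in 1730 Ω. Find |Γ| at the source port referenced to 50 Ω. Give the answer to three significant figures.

λ = v/f = 0.93·c / 47.7 MHz = 5.85 m
βl = 2π·l/λ = 2π × 0.426 = 153°
tan(βl) = -0.504
Z_in = Z_0·(Z_L + jZ_0·tanβl)/(Z_0 + jZ_L·tanβl) = 232 + j519 Ω
Γ_s = (Z_in − Z_s)/(Z_in + Z_s) = (182 + j519)/(282 + j519), |Γ_s| = 0.931

|Γ| ≈ 0.931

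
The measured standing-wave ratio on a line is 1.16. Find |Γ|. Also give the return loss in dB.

|Γ| ≈ 0.0741; return loss ≈ 22.6 dB

|Γ| = (S − 1)/(S + 1) = (1.16 − 1)/(1.16 + 1) = 0.16/2.16
RL = −20·log₁₀|Γ| = −20·log₁₀(0.0741)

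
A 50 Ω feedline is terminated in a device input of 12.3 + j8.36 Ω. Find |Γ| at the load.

Γ = (Z_L − Z_0)/(Z_L + Z_0) = (-37.7 + j8.36)/(62.3 + j8.36)
|Γ| = 38.6/62.9

|Γ| ≈ 0.614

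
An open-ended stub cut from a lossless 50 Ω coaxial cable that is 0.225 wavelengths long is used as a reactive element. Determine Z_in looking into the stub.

βl = 2π × 0.225 = 81°
tan(βl) = 6.31
For an open-ended stub, Z_in = −jZ_0·cot(βl) = −jZ_0/tan(βl)

Z_in ≈ −j7.92 Ω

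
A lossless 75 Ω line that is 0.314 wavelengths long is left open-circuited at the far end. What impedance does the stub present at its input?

Z_in ≈ +j31.9 Ω

βl = 2π × 0.314 = 113°
tan(βl) = -2.35
For an open-circuited stub, Z_in = −jZ_0·cot(βl) = −jZ_0/tan(βl)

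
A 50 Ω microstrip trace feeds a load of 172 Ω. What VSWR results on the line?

For a purely resistive load, VSWR = R_L/Z_0 or Z_0/R_L (whichever > 1) = 172/50

VSWR ≈ 3.44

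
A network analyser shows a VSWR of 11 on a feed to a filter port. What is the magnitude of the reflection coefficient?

|Γ| ≈ 0.833

|Γ| = (S − 1)/(S + 1) = (11 − 1)/(11 + 1) = 10/12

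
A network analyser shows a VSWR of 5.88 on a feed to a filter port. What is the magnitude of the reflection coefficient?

|Γ| ≈ 0.709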